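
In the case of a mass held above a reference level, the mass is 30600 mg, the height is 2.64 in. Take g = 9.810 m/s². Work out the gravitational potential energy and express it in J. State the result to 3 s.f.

PE is given directly by: PE = mgh.
m = 30600 mg = 0.03060 kg; h = 2.64 in = 0.06706 m; g = 9.810 m/s².
PE = 0.02013 J

0.0201 J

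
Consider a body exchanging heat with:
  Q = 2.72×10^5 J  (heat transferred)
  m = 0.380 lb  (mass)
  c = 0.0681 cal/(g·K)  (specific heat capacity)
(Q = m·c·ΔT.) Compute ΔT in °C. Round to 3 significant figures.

Solving Q = m·c·ΔT for ΔT: ΔT = Q/(m·c).
Q = 2.72×10^5 J; m = 0.380 lb = 0.1724 kg; c = 0.0681 cal/(g·K) = 284.9 J/(kg·K).
ΔT = 5538 K
Since 1 °C = 1 K, 5538 °C.

5540 °C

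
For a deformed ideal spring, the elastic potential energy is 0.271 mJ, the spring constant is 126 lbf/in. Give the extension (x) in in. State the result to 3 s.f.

0.00617 in

Solving U = ½k·x² for x: x = √(2U/k).
U = 0.271 mJ = 2.710×10^-4 J; k = 126 lbf/in = 22066 N/m.
x = 1.567×10^-4 m
1.567×10^-4 m × (1 in / 0.02540 m) = 0.006170 in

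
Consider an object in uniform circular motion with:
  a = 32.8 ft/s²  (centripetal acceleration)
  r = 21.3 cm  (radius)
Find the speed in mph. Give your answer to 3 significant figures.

3.26 mph

Rearranging: v = √(a·r).
a = 32.8 ft/s² = 9.997 m/s²; r = 21.3 cm = 0.2130 m.
v = 1.459 m/s
1.459 m/s × (1 mph / 0.4470 m/s) = 3.264 mph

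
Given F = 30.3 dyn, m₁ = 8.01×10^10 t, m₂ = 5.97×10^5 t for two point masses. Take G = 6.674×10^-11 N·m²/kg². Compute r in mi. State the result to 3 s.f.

63800 mi

From Newton's law of gravitation: r = √(G·m₁m₂/F).
F = 30.3 dyn = 3.030×10^-4 N; m₁ = 8.01×10^10 t = 8.010×10^13 kg; m₂ = 5.97×10^5 t = 5.970×10^8 kg; G = 6.674×10^-11 N·m²/kg².
r = 1.026×10^8 m
1.026×10^8 m × (1 mi / 1609 m) = 63771 mi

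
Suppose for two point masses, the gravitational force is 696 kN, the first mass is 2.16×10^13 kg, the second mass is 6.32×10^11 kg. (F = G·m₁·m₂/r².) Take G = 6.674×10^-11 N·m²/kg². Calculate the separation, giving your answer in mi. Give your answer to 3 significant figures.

22.5 mi

Rearranging: r = √(G·m₁m₂/F).
F = 696 kN = 6.960×10^5 N; m₁ = 2.16×10^13 kg; m₂ = 6.32×10^11 kg; G = 6.674×10^-11 N·m²/kg².
r = 36180 m
36180 m × (1 mi / 1609 m) = 22.48 mi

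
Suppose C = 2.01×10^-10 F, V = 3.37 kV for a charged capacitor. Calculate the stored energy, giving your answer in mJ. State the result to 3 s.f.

E is given directly by: E = ½CV².
C = 2.01×10^-10 F; V = 3.37 kV = 3370 V.
E = 0.001141 J  (the unit combination reduces to kg·m²/s² = J)
0.001141 J × (1 mJ / 0.001000 J) = 1.141 mJ

1.14 mJ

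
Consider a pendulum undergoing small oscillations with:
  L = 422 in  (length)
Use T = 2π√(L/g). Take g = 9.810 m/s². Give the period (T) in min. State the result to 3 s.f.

0.109 min

T is given directly by: T = 2π√(L/g).
L = 422 in = 10.72 m; g = 9.810 m/s².
T = 6.568 s
6.568 s × (1 min / 60.00 s) = 0.1095 min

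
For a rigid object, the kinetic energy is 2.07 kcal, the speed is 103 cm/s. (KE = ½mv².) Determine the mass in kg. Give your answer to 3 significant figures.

Rearranging KE = ½mv² for m: m = 2·KE/v².
KE = 2.07 kcal = 8661 J; v = 103 cm/s = 1.030 m/s.
m = 16327 kg

16300 kg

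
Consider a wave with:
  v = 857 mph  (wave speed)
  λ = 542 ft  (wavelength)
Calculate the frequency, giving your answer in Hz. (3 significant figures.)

Rearranging v = f·λ for f: f = v/λ.
v = 857 mph = 383.1 m/s; λ = 542 ft = 165.2 m.
f = 2.319 Hz

2.32 Hz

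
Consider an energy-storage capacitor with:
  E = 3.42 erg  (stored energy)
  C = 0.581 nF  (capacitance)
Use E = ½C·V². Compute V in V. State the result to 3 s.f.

Solving E = ½C·V² for V: V = √(2E/C).
E = 3.42 erg = 3.420×10^-7 J; C = 0.581 nF = 5.810×10^-10 F.
V = 34.31 V  (the unit combination reduces to kg·m²/(A·s³) = V)

34.3 V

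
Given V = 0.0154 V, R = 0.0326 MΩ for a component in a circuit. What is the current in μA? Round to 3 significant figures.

Rearranging V = I·R for I: I = V/R.
V = 0.0154 V; R = 0.0326 MΩ = 32600 Ω.
I = 4.724×10^-7 A
4.724×10^-7 A × (1 μA / 1.000×10^-6 A) = 0.4724 μA

0.472 μA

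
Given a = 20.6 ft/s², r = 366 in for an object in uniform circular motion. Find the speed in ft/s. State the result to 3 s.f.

25.1 ft/s

Rearranging: v = √(a·r).
a = 20.6 ft/s² = 6.279 m/s²; r = 366 in = 9.296 m.
v = 7.640 m/s
7.640 m/s × (1 ft/s / 0.3048 m/s) = 25.07 ft/s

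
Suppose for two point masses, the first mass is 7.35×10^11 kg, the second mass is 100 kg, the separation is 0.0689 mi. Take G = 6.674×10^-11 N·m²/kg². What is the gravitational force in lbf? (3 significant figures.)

0.0897 lbf

F is given directly by: F = Gm₁m₂/r².
m₁ = 7.35×10^11 kg; m₂ = 100 kg; r = 0.0689 mi = 110.9 m; G = 6.674×10^-11 N·m²/kg².
F = 0.3990 N
0.3990 N × (1 lbf / 4.448 N) = 0.08969 lbf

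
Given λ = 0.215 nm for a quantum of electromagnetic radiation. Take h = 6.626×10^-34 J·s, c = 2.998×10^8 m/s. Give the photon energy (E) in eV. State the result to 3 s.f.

5770 eV

Directly: E = hc/λ.
λ = 0.215 nm = 2.150×10^-10 m; h = 6.626×10^-34 J·s; c = 2.998×10^8 m/s.
E = 9.239×10^-16 J
9.239×10^-16 J × (1 eV / 1.602×10^-19 J) = 5767 eV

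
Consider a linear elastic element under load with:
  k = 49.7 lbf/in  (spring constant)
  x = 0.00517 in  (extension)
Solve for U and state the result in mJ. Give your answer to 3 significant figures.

Directly: U = ½kx².
k = 49.7 lbf/in = 8704 N/m; x = 0.00517 in = 1.313×10^-4 m.
U = 7.505×10^-5 J  (the unit combination reduces to kg·m²/s² = J)
7.505×10^-5 J × (1 mJ / 0.001000 J) = 0.07505 mJ

0.0750 mJ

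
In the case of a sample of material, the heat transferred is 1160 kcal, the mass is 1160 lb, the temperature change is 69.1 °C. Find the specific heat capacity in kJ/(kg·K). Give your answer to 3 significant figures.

0.133 kJ/(kg·K)

Rearranging Q = m·c·ΔT for c: c = Q/(m·ΔT).
Q = 1160 kcal = 4.853×10^6 J; m = 1160 lb = 526.2 kg; ΔT = 69.1 °C = 69.10 K.
c = 133.5 J/(kg·K)
133.5 J/(kg·K) × (1 kJ/(kg·K) / 1000 J/(kg·K)) = 0.1335 kJ/(kg·K)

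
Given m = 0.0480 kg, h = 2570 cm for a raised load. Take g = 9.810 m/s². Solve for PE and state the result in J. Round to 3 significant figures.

PE is given directly by: PE = mgh.
m = 0.0480 kg; h = 2570 cm = 25.70 m; g = 9.810 m/s².
PE = 12.10 J

12.1 J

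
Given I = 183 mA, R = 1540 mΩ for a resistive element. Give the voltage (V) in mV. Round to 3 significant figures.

V is given directly by: V = IR.
I = 183 mA = 0.1830 A; R = 1540 mΩ = 1.540 Ω.
V = 0.2818 V  (the unit combination reduces to kg·m²/(A·s³) = V)
0.2818 V × (1 mV / 0.001000 V) = 281.8 mV

282 mV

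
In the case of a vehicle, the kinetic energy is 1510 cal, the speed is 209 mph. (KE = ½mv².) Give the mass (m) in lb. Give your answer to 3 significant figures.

3.19 lb

Rearranging KE = ½mv² for m: m = 2·KE/v².
KE = 1510 cal = 6318 J; v = 209 mph = 93.43 m/s.
m = 1.447 kg
1.447 kg × (1 lb / 0.4536 kg) = 3.191 lb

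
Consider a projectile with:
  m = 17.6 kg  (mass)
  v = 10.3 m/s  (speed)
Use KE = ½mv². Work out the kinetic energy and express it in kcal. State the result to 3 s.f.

Directly: KE = ½mv².
m = 17.6 kg; v = 10.3 m/s.
KE = 933.6 J
933.6 J × (1 kcal / 4184 J) = 0.2231 kcal

0.223 kcal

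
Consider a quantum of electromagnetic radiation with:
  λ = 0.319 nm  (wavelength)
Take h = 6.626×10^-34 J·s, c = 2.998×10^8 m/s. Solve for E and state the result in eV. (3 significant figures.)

Directly: E = hc/λ.
λ = 0.319 nm = 3.190×10^-10 m; h = 6.626×10^-34 J·s; c = 2.998×10^8 m/s.
E = 6.227×10^-16 J
6.227×10^-16 J × (1 eV / 1.602×10^-19 J) = 3887 eV

3890 eV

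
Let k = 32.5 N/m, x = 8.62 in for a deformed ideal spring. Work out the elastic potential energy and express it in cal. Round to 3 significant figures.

0.186 cal

U is given directly by: U = ½kx².
k = 32.5 N/m; x = 8.62 in = 0.2189 m.
U = 0.7790 J
0.7790 J × (1 cal / 4.184 J) = 0.1862 cal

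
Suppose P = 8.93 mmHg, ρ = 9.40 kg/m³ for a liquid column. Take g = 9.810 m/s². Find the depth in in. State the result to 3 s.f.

508 in

Rearranging: h = P/(ρ·g).
P = 8.93 mmHg = 1191 Pa; ρ = 9.40 kg/m³; g = 9.810 m/s².
h = 12.91 m
12.91 m × (1 in / 0.02540 m) = 508.3 in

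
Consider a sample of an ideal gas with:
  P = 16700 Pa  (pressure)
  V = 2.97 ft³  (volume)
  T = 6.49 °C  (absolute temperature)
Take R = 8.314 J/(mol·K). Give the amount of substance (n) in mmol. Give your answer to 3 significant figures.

From the ideal-gas law: n = PV/(RT).
P = 16700 Pa; V = 2.97 ft³ = 0.08410 m³; T = 6.49 °C = 279.6 K; R = 8.314 J/(mol·K).
n = 0.6041 mol
0.6041 mol × (1 mmol / 0.001000 mol) = 604.1 mmol

604 mmol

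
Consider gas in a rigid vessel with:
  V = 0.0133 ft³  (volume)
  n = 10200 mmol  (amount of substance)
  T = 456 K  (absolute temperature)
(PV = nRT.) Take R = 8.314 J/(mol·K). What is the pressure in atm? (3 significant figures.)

Directly: P = nRT/V.
V = 0.0133 ft³ = 3.766×10^-4 m³; n = 10200 mmol = 10.20 mol; T = 456 K; R = 8.314 J/(mol·K).
P = 1.027×10^8 Pa
1.027×10^8 Pa × (1 atm / 1.013×10^5 Pa) = 1013 atm

1010 atm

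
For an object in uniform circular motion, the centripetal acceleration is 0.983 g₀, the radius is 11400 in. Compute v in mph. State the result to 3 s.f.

Rearranging: v = √(a·r).
a = 0.983 g₀ = 9.640 m/s²; r = 11400 in = 289.6 m.
v = 52.83 m/s
52.83 m/s × (1 mph / 0.4470 m/s) = 118.2 mph

118 mph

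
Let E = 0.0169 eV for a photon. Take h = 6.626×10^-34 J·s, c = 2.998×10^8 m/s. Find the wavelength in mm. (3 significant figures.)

Rearranging: λ = hc/E.
E = 0.0169 eV = 2.708×10^-21 J; h = 6.626×10^-34 J·s; c = 2.998×10^8 m/s.
λ = 7.336×10^-5 m
7.336×10^-5 m × (1 mm / 0.001000 m) = 0.07336 mm

0.0734 mm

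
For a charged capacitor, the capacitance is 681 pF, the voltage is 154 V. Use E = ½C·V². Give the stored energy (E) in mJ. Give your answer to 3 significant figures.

0.00808 mJ

E is given directly by: E = ½CV².
C = 681 pF = 6.810×10^-10 F; V = 154 V.
E = 8.075×10^-6 J
8.075×10^-6 J × (1 mJ / 0.001000 J) = 0.008075 mJ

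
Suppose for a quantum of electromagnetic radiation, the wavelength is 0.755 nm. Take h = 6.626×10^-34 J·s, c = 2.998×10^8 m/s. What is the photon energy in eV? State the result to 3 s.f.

1640 eV

E is given directly by: E = hc/λ.
λ = 0.755 nm = 7.550×10^-10 m; h = 6.626×10^-34 J·s; c = 2.998×10^8 m/s.
E = 2.631×10^-16 J  (the unit combination reduces to kg·m²/s² = J)
2.631×10^-16 J × (1 eV / 1.602×10^-19 J) = 1642 eV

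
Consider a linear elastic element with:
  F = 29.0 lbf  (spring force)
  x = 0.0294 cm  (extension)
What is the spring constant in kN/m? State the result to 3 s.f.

439 kN/m

Rearranging F = k·x for k: k = F/x.
F = 29.0 lbf = 129.0 N; x = 0.0294 cm = 2.940×10^-4 m.
k = 4.388×10^5 N/m
4.388×10^5 N/m × (1 kN/m / 1000 N/m) = 438.8 kN/m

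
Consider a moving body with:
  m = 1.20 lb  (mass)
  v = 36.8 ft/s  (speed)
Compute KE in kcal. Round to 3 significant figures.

Directly: KE = ½mv².
m = 1.20 lb = 0.5443 kg; v = 36.8 ft/s = 11.22 m/s.
KE = 34.24 J  (the unit combination reduces to kg·m²/s² = J)
34.24 J × (1 kcal / 4184 J) = 0.008184 kcal

0.00818 kcal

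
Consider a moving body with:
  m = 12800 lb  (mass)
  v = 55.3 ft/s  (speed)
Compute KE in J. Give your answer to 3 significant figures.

Directly: KE = ½mv².
m = 12800 lb = 5806 kg; v = 55.3 ft/s = 16.86 m/s.
KE = 8.248×10^5 J

8.25×10^5 J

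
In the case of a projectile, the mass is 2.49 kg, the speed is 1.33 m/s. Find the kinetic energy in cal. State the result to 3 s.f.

0.526 cal

Directly: KE = ½mv².
m = 2.49 kg; v = 1.33 m/s.
KE = 2.202 J
2.202 J × (1 cal / 4.184 J) = 0.5264 cal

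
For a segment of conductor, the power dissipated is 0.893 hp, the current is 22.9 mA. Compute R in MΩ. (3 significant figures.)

1.27 MΩ

Solving P = I²R for R: R = P/I².
P = 0.893 hp = 665.9 W; I = 22.9 mA = 0.02290 A.
R = 1.270×10^6 Ω
1.270×10^6 Ω × (1 MΩ / 1.000×10^6 Ω) = 1.270 MΩ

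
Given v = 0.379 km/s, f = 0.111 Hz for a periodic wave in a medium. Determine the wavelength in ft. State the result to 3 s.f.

11200 ft

Rearranging v = f·λ for λ: λ = v/f.
v = 0.379 km/s = 379.0 m/s; f = 0.111 Hz.
λ = 3414 m
3414 m × (1 ft / 0.3048 m) = 11202 ft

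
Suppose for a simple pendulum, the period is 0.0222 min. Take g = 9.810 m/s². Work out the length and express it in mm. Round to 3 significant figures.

Rearranging: L = g·(T/2π)².
T = 0.0222 min = 1.332 s; g = 9.810 m/s².
L = 0.4409 m
0.4409 m × (1 mm / 0.001000 m) = 440.9 mm

441 mm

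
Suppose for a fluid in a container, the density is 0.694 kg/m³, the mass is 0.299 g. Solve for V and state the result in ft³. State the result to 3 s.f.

Rearranging: V = m/ρ.
ρ = 0.694 kg/m³; m = 0.299 g = 2.990×10^-4 kg.
V = 4.308×10^-4 m³
4.308×10^-4 m³ × (1 ft³ / 0.02832 m³) = 0.01521 ft³

0.0152 ft³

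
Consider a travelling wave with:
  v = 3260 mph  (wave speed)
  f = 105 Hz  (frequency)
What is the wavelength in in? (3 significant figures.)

Solving v = f·λ for λ: λ = v/f.
v = 3260 mph = 1457 m/s; f = 105 Hz.
λ = 13.88 m
13.88 m × (1 in / 0.02540 m) = 546.4 in

546 in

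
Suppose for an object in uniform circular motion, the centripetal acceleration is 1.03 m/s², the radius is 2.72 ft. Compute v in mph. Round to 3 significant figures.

2.07 mph

Rearranging a = v²/r for v: v = √(a·r).
a = 1.03 m/s²; r = 2.72 ft = 0.8291 m.
v = 0.9241 m/s
0.9241 m/s × (1 mph / 0.4470 m/s) = 2.067 mph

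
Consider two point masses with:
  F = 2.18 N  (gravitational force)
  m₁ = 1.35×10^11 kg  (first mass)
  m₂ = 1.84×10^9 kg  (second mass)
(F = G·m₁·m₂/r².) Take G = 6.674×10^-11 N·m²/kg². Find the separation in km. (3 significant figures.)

87.2 km

Rearranging F = G·m₁·m₂/r² for r: r = √(G·m₁m₂/F).
F = 2.18 N; m₁ = 1.35×10^11 kg; m₂ = 1.84×10^9 kg; G = 6.674×10^-11 N·m²/kg².
r = 87205 m
87205 m × (1 km / 1000 m) = 87.20 km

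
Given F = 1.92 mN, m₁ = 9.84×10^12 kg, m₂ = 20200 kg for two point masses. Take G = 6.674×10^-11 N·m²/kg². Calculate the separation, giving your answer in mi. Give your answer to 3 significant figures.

Solving F = G·m₁·m₂/r² for r: r = √(G·m₁m₂/F).
F = 1.92 mN = 0.001920 N; m₁ = 9.84×10^12 kg; m₂ = 20200 kg; G = 6.674×10^-11 N·m²/kg².
r = 83122 m
83122 m × (1 mi / 1609 m) = 51.65 mi

51.6 mi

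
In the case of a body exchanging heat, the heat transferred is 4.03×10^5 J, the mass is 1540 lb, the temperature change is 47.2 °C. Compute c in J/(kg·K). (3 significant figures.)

12.2 J/(kg·K)

Rearranging: c = Q/(m·ΔT).
Q = 4.03×10^5 J; m = 1540 lb = 698.5 kg; ΔT = 47.2 °C = 47.20 K.
c = 12.22 J/(kg·K)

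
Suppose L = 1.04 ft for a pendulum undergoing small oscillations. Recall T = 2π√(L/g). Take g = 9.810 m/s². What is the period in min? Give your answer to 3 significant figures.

0.0188 min

T is given directly by: T = 2π√(L/g).
L = 1.04 ft = 0.3170 m; g = 9.810 m/s².
T = 1.129 s
1.129 s × (1 min / 60.00 s) = 0.01882 min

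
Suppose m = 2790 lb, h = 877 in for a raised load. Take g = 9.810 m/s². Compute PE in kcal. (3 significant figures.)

66.1 kcal

PE is given directly by: PE = mgh.
m = 2790 lb = 1266 kg; h = 877 in = 22.28 m; g = 9.810 m/s².
PE = 2.765×10^5 J  (the unit combination reduces to kg·m²/s² = J)
2.765×10^5 J × (1 kcal / 4184 J) = 66.10 kcal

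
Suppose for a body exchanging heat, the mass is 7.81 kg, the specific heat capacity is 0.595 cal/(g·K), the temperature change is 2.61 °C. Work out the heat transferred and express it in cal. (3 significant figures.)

Q is given directly by: Q = mcΔT.
m = 7.81 kg; c = 0.595 cal/(g·K) = 2489 J/(kg·K); ΔT = 2.61 °C = 2.610 K.
Q = 50746 J
50746 J × (1 cal / 4.184 J) = 12129 cal

12100 cal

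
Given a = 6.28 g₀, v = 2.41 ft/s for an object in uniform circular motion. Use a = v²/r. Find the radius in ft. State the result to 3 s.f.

Rearranging a = v²/r for r: r = v²/a.
a = 6.28 g₀ = 61.59 m/s²; v = 2.41 ft/s = 0.7346 m/s.
r = 0.008762 m
0.008762 m × (1 ft / 0.3048 m) = 0.02875 ft

0.0287 ft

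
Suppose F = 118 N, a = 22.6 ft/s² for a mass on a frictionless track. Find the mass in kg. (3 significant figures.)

Solving F = m·a for m: m = F/a.
F = 118 N; a = 22.6 ft/s² = 6.888 m/s².
m = 17.13 kg

17.1 kg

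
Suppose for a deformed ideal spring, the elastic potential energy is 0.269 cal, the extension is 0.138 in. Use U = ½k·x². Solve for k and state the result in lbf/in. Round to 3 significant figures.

Rearranging U = ½k·x² for k: k = 2U/x².
U = 0.269 cal = 1.125 J; x = 0.138 in = 0.003505 m.
k = 1.832×10^5 N/m
1.832×10^5 N/m × (1 lbf/in / 175.1 N/m) = 1046 lbf/in

1050 lbf/in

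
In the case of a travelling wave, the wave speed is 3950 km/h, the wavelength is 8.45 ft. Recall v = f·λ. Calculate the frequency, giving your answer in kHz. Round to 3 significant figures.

Solving v = f·λ for f: f = v/λ.
v = 3950 km/h = 1097 m/s; λ = 8.45 ft = 2.576 m.
f = 426.0 Hz
426.0 Hz × (1 kHz / 1000 Hz) = 0.4260 kHz

0.426 kHz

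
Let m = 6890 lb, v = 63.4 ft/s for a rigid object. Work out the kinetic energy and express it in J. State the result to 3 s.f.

KE is given directly by: KE = ½mv².
m = 6890 lb = 3125 kg; v = 63.4 ft/s = 19.32 m/s.
KE = 5.835×10^5 J

5.84×10^5 J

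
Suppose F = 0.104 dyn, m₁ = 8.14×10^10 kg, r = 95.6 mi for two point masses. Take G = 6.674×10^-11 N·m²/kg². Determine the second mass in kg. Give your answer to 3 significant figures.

4530 kg

From Newton's law of gravitation: m₂ = F·r²/(G·m₁).
F = 0.104 dyn = 1.040×10^-6 N; m₁ = 8.14×10^10 kg; r = 95.6 mi = 1.539×10^5 m; G = 6.674×10^-11 N·m²/kg².
m₂ = 4531 kg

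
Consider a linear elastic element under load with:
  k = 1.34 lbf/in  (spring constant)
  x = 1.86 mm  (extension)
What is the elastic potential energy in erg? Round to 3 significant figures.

4060 erg

U is given directly by: U = ½kx².
k = 1.34 lbf/in = 234.7 N/m; x = 1.86 mm = 0.001860 m.
U = 4.059×10^-4 J
4.059×10^-4 J × (1 erg / 1.000×10^-7 J) = 4059 erg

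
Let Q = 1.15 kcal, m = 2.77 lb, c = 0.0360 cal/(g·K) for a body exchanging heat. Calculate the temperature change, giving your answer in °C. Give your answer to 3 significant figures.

25.4 °C

Rearranging Q = m·c·ΔT for ΔT: ΔT = Q/(m·c).
Q = 1.15 kcal = 4812 J; m = 2.77 lb = 1.256 kg; c = 0.0360 cal/(g·K) = 150.6 J/(kg·K).
ΔT = 25.42 K
Since 1 °C = 1 K, 25.42 °C.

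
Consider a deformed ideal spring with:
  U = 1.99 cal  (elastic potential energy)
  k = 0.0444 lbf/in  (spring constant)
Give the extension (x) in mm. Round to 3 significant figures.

Rearranging U = ½k·x² for x: x = √(2U/k).
U = 1.99 cal = 8.326 J; k = 0.0444 lbf/in = 7.776 N/m.
x = 1.463 m
1.463 m × (1 mm / 0.001000 m) = 1463 mm

1460 mm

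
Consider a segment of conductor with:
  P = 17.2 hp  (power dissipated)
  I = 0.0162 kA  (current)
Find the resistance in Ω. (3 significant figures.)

Rearranging P = I²R for R: R = P/I².
P = 17.2 hp = 12826 W; I = 0.0162 kA = 16.20 A.
R = 48.87 Ω

48.9 Ω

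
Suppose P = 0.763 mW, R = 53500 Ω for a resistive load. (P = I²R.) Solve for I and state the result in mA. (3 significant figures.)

0.119 mA

Rearranging P = I²R for I: I = √(P/R).
P = 0.763 mW = 7.630×10^-4 W; R = 53500 Ω.
I = 1.194×10^-4 A
1.194×10^-4 A × (1 mA / 0.001000 A) = 0.1194 mA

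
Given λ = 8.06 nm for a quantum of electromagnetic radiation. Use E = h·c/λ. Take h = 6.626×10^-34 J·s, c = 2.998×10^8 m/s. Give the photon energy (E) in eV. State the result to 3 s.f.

154 eV

E is given directly by: E = hc/λ.
λ = 8.06 nm = 8.060×10^-9 m; h = 6.626×10^-34 J·s; c = 2.998×10^8 m/s.
E = 2.465×10^-17 J  (the unit combination reduces to kg·m²/s² = J)
2.465×10^-17 J × (1 eV / 1.602×10^-19 J) = 153.8 eV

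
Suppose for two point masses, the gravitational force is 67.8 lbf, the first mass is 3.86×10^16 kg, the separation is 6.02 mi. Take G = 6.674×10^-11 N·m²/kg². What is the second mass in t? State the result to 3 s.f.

11.0 t

Rearranging F = G·m₁·m₂/r² for m₂: m₂ = F·r²/(G·m₁).
F = 67.8 lbf = 301.6 N; m₁ = 3.86×10^16 kg; r = 6.02 mi = 9688 m; G = 6.674×10^-11 N·m²/kg².
m₂ = 10988 kg
10988 kg × (1 t / 1000 kg) = 10.99 t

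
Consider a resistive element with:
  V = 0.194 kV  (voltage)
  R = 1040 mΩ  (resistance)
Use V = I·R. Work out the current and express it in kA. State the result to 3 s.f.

From Ohm's law: I = V/R.
V = 0.194 kV = 194.0 V; R = 1040 mΩ = 1.040 Ω.
I = 186.5 A
186.5 A × (1 kA / 1000 A) = 0.1865 kA

0.187 kA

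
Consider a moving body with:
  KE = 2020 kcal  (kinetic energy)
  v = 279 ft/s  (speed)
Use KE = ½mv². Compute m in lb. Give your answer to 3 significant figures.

5150 lb

Rearranging: m = 2·KE/v².
KE = 2020 kcal = 8.452×10^6 J; v = 279 ft/s = 85.04 m/s.
m = 2337 kg
2337 kg × (1 lb / 0.4536 kg) = 5153 lb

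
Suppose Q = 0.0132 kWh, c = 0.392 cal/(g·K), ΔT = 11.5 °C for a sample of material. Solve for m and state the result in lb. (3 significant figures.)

Rearranging Q = m·c·ΔT for m: m = Q/(c·ΔT).
Q = 0.0132 kWh = 47520 J; c = 0.392 cal/(g·K) = 1640 J/(kg·K); ΔT = 11.5 °C = 11.50 K.
m = 2.519 kg
2.519 kg × (1 lb / 0.4536 kg) = 5.554 lb

5.55 lb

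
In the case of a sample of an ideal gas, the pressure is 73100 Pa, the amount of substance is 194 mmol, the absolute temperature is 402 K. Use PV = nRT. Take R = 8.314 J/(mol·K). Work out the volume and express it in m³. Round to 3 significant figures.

Solving PV = nRT for V: V = nRT/P.
P = 73100 Pa; n = 194 mmol = 0.1940 mol; T = 402 K; R = 8.314 J/(mol·K).
V = 0.008870 m³

0.00887 m³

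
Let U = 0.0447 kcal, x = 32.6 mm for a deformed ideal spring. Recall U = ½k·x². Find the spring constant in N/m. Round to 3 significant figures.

3.52×10^5 N/m

Rearranging: k = 2U/x².
U = 0.0447 kcal = 187.0 J; x = 32.6 mm = 0.03260 m.
k = 3.520×10^5 N/m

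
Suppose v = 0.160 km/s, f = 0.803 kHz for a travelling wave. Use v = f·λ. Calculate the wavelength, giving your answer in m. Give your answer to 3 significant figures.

0.199 m

Rearranging: λ = v/f.
v = 0.160 km/s = 160.0 m/s; f = 0.803 kHz = 803.0 Hz.
λ = 0.1993 m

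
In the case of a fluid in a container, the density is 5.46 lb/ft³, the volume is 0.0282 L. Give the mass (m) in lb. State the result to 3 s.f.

Rearranging ρ = m/V for m: m = ρV.
ρ = 5.46 lb/ft³ = 87.46 kg/m³; V = 0.0282 L = 2.820×10^-5 m³.
m = 0.002466 kg
0.002466 kg × (1 lb / 0.4536 kg) = 0.005437 lb

0.00544 lb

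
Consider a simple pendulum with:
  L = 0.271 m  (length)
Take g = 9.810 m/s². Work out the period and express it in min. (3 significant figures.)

T is given directly by: T = 2π√(L/g).
L = 0.271 m; g = 9.810 m/s².
T = 1.044 s
1.044 s × (1 min / 60.00 s) = 0.01741 min

0.0174 min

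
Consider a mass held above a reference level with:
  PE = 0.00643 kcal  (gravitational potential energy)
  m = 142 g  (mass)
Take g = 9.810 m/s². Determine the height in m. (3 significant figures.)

Solving PE = m·g·h for h: h = PE/(m·g).
PE = 0.00643 kcal = 26.90 J; m = 142 g = 0.1420 kg; g = 9.810 m/s².
h = 19.31 m

19.3 m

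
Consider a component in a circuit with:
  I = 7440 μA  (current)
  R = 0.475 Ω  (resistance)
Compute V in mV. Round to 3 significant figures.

From Ohm's law: V = IR.
I = 7440 μA = 0.007440 A; R = 0.475 Ω.
V = 0.003534 V
0.003534 V × (1 mV / 0.001000 V) = 3.534 mV

3.53 mV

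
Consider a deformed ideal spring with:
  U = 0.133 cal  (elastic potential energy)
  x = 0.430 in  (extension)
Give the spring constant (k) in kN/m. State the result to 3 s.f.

Rearranging U = ½k·x² for k: k = 2U/x².
U = 0.133 cal = 0.5565 J; x = 0.430 in = 0.01092 m.
k = 9330 N/m
9330 N/m × (1 kN/m / 1000 N/m) = 9.330 kN/m

9.33 kN/m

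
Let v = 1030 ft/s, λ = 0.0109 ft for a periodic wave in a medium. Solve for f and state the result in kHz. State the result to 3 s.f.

Rearranging: f = v/λ.
v = 1030 ft/s = 313.9 m/s; λ = 0.0109 ft = 0.003322 m.
f = 94495 Hz
94495 Hz × (1 kHz / 1000 Hz) = 94.50 kHz

94.5 kHz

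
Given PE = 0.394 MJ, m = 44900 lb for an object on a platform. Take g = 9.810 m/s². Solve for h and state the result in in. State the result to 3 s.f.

Solving PE = m·g·h for h: h = PE/(m·g).
PE = 0.394 MJ = 3.940×10^5 J; m = 44900 lb = 20366 kg; g = 9.810 m/s².
h = 1.972 m
1.972 m × (1 in / 0.02540 m) = 77.64 in

77.6 in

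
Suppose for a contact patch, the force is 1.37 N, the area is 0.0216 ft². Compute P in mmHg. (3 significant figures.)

5.12 mmHg

Directly: P = F/A.
F = 1.37 N; A = 0.0216 ft² = 0.002007 m².
P = 682.7 Pa
682.7 Pa × (1 mmHg / 133.3 Pa) = 5.121 mmHg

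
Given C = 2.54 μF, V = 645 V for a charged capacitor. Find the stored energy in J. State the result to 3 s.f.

0.528 J

E is given directly by: E = ½CV².
C = 2.54 μF = 2.540×10^-6 F; V = 645 V.
E = 0.5284 J  (the unit combination reduces to kg·m²/s² = J)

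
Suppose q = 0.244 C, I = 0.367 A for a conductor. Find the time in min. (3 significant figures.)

0.0111 min

Solving q = I·t for t: t = q/I.
q = 0.244 C; I = 0.367 A.
t = 0.6649 s
0.6649 s × (1 min / 60.00 s) = 0.01108 min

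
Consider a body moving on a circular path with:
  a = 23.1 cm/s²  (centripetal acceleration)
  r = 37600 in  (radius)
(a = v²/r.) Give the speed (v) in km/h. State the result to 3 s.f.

Rearranging: v = √(a·r).
a = 23.1 cm/s² = 0.2310 m/s²; r = 37600 in = 955.0 m.
v = 14.85 m/s
14.85 m/s × (1 km/h / 0.2778 m/s) = 53.47 km/h

53.5 km/h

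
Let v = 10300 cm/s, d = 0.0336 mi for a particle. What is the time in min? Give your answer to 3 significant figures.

0.00875 min

Rearranging: t = d/v.
v = 10300 cm/s = 103.0 m/s; d = 0.0336 mi = 54.07 m.
t = 0.5250 s
0.5250 s × (1 min / 60.00 s) = 0.008750 min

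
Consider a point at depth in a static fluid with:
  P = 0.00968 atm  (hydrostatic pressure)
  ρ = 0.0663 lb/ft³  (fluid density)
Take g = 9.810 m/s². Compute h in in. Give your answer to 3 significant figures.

Rearranging: h = P/(ρ·g).
P = 0.00968 atm = 980.8 Pa; ρ = 0.0663 lb/ft³ = 1.062 kg/m³; g = 9.810 m/s².
h = 94.14 m
94.14 m × (1 in / 0.02540 m) = 3706 in

3710 in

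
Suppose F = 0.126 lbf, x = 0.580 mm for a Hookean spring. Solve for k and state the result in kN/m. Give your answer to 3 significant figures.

Rearranging: k = F/x.
F = 0.126 lbf = 0.5605 N; x = 0.580 mm = 5.800×10^-4 m.
k = 966.3 N/m
966.3 N/m × (1 kN/m / 1000 N/m) = 0.9663 kN/m

0.966 kN/m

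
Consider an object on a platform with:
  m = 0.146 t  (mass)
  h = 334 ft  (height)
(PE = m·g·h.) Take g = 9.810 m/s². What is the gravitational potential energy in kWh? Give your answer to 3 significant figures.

PE is given directly by: PE = mgh.
m = 0.146 t = 146.0 kg; h = 334 ft = 101.8 m; g = 9.810 m/s².
PE = 1.458×10^5 J  (the unit combination reduces to kg·m²/s² = J)
1.458×10^5 J × (1 kWh / 3.600×10^6 J) = 0.04050 kWh

0.0405 kWh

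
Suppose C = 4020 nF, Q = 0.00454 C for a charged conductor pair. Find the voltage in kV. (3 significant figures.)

1.13 kV

Rearranging C = Q/V for V: V = Q/C.
C = 4020 nF = 4.020×10^-6 F; Q = 0.00454 C.
V = 1129 V
1129 V × (1 kV / 1000 V) = 1.129 kV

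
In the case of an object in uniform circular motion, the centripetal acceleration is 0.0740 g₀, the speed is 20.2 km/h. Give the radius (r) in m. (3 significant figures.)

Rearranging a = v²/r for r: r = v²/a.
a = 0.0740 g₀ = 0.7257 m/s²; v = 20.2 km/h = 5.611 m/s.
r = 43.39 m

43.4 m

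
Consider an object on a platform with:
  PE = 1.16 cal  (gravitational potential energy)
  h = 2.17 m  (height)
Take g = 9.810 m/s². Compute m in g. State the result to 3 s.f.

Rearranging PE = m·g·h for m: m = PE/(g·h).
PE = 1.16 cal = 4.853 J; h = 2.17 m; g = 9.810 m/s².
m = 0.2280 kg
0.2280 kg × (1 g / 0.001000 kg) = 228.0 g

228 g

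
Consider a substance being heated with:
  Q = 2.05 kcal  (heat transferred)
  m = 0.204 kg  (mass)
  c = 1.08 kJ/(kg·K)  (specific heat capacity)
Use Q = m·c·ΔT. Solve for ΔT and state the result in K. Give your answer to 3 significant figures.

Solving Q = m·c·ΔT for ΔT: ΔT = Q/(m·c).
Q = 2.05 kcal = 8577 J; m = 0.204 kg; c = 1.08 kJ/(kg·K) = 1080 J/(kg·K).
ΔT = 38.93 K

38.9 K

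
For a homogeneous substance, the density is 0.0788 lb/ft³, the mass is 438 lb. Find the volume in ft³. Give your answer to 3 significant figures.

5560 ft³

Rearranging: V = m/ρ.
ρ = 0.0788 lb/ft³ = 1.262 kg/m³; m = 438 lb = 198.7 kg.
V = 157.4 m³
157.4 m³ × (1 ft³ / 0.02832 m³) = 5558 ft³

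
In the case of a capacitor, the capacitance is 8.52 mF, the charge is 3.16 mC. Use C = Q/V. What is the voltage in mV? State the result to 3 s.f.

Solving C = Q/V for V: V = Q/C.
C = 8.52 mF = 0.008520 F; Q = 3.16 mC = 0.003160 C.
V = 0.3709 V  (the unit combination reduces to kg·m²/(A·s³) = V)
0.3709 V × (1 mV / 0.001000 V) = 370.9 mV

371 mV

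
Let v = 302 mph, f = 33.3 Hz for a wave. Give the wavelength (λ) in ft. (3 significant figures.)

13.3 ft

Rearranging v = f·λ for λ: λ = v/f.
v = 302 mph = 135.0 m/s; f = 33.3 Hz.
λ = 4.054 m
4.054 m × (1 ft / 0.3048 m) = 13.30 ft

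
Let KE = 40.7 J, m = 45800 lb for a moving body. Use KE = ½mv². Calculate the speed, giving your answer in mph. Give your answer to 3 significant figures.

Rearranging KE = ½mv² for v: v = √(2·KE/m).
KE = 40.7 J; m = 45800 lb = 20775 kg.
v = 0.06260 m/s
0.06260 m/s × (1 mph / 0.4470 m/s) = 0.1400 mph

0.140 mph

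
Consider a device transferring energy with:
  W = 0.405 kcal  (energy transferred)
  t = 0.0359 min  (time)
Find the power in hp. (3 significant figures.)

1.05 hp

P is given directly by: P = W/t.
W = 0.405 kcal = 1695 J; t = 0.0359 min = 2.154 s.
P = 786.7 W
786.7 W × (1 hp / 745.7 W) = 1.055 hp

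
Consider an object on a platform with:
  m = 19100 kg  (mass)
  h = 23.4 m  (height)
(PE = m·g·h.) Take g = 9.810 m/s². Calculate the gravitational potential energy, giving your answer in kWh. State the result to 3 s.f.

Directly: PE = mgh.
m = 19100 kg; h = 23.4 m; g = 9.810 m/s².
PE = 4.384×10^6 J
4.384×10^6 J × (1 kWh / 3.600×10^6 J) = 1.218 kWh

1.22 kWh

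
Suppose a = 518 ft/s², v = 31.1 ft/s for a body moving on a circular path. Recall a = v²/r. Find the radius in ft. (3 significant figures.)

Rearranging: r = v²/a.
a = 518 ft/s² = 157.9 m/s²; v = 31.1 ft/s = 9.479 m/s.
r = 0.5691 m
0.5691 m × (1 ft / 0.3048 m) = 1.867 ft

1.87 ft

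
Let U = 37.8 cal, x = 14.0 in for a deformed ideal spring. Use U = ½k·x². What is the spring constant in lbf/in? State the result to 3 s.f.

Rearranging: k = 2U/x².
U = 37.8 cal = 158.2 J; x = 14.0 in = 0.3556 m.
k = 2501 N/m
2501 N/m × (1 lbf/in / 175.1 N/m) = 14.28 lbf/in

14.3 lbf/in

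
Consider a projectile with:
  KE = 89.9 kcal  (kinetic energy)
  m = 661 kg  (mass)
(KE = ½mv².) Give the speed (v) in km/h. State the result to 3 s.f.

121 km/h

Rearranging: v = √(2·KE/m).
KE = 89.9 kcal = 3.761×10^5 J; m = 661 kg.
v = 33.74 m/s
33.74 m/s × (1 km/h / 0.2778 m/s) = 121.4 km/h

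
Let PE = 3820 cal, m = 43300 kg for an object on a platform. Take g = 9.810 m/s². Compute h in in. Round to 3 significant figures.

Rearranging: h = PE/(m·g).
PE = 3820 cal = 15983 J; m = 43300 kg; g = 9.810 m/s².
h = 0.03763 m
0.03763 m × (1 in / 0.02540 m) = 1.481 in

1.48 in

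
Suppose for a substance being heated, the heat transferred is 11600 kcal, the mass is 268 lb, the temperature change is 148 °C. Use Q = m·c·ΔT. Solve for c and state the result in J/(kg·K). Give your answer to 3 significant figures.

Solving Q = m·c·ΔT for c: c = Q/(m·ΔT).
Q = 11600 kcal = 4.853×10^7 J; m = 268 lb = 121.6 kg; ΔT = 148 °C = 148.0 K.
c = 2698 J/(kg·K)

2700 J/(kg·K)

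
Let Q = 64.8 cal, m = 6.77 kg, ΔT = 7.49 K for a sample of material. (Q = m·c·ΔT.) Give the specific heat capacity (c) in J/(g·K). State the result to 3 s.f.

0.00535 J/(g·K)

Rearranging Q = m·c·ΔT for c: c = Q/(m·ΔT).
Q = 64.8 cal = 271.1 J; m = 6.77 kg; ΔT = 7.49 K.
c = 5.347 J/(kg·K)
5.347 J/(kg·K) × (1 J/(g·K) / 1000 J/(kg·K)) = 0.005347 J/(g·K)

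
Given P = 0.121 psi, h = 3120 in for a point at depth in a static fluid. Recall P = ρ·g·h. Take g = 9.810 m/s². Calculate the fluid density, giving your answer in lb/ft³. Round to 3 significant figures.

0.0670 lb/ft³

Solving P = ρ·g·h for ρ: ρ = P/(g·h).
P = 0.121 psi = 834.3 Pa; h = 3120 in = 79.25 m; g = 9.810 m/s².
ρ = 1.073 kg/m³
1.073 kg/m³ × (1 lb/ft³ / 16.02 kg/m³) = 0.06699 lb/ft³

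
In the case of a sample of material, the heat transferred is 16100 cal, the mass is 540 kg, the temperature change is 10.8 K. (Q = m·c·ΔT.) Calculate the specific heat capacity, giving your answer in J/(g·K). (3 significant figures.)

Rearranging: c = Q/(m·ΔT).
Q = 16100 cal = 67362 J; m = 540 kg; ΔT = 10.8 K.
c = 11.55 J/(kg·K)
11.55 J/(kg·K) × (1 J/(g·K) / 1000 J/(kg·K)) = 0.01155 J/(g·K)

0.0116 J/(g·K)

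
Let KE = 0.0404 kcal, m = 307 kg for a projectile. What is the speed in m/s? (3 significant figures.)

1.05 m/s

Rearranging: v = √(2·KE/m).
KE = 0.0404 kcal = 169.0 J; m = 307 kg.
v = 1.049 m/s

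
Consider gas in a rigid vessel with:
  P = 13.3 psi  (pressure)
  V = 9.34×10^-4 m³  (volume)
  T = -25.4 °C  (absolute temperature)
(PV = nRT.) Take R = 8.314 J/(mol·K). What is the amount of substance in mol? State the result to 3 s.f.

From the ideal-gas law: n = PV/(RT).
P = 13.3 psi = 91700 Pa; V = 9.34×10^-4 m³; T = -25.4 °C = 247.7 K; R = 8.314 J/(mol·K).
n = 0.04158 mol

0.0416 mol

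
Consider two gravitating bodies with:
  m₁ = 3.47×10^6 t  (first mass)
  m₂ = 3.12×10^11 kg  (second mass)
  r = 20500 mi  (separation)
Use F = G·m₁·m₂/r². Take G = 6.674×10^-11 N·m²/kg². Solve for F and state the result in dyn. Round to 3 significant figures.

F is given directly by: F = Gm₁m₂/r².
m₁ = 3.47×10^6 t = 3.470×10^9 kg; m₂ = 3.12×10^11 kg; r = 20500 mi = 3.299×10^7 m; G = 6.674×10^-11 N·m²/kg².
F = 6.638×10^-5 N
6.638×10^-5 N × (1 dyn / 1.000×10^-5 N) = 6.638 dyn

6.64 dyn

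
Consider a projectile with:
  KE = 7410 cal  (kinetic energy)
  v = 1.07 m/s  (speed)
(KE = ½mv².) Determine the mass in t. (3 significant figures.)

Rearranging KE = ½mv² for m: m = 2·KE/v².
KE = 7410 cal = 31003 J; v = 1.07 m/s.
m = 54159 kg
54159 kg × (1 t / 1000 kg) = 54.16 t

54.2 t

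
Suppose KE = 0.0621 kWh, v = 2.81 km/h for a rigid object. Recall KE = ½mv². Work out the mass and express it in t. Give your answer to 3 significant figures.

734 t

Rearranging: m = 2·KE/v².
KE = 0.0621 kWh = 2.236×10^5 J; v = 2.81 km/h = 0.7806 m/s.
m = 7.339×10^5 kg
7.339×10^5 kg × (1 t / 1000 kg) = 733.9 t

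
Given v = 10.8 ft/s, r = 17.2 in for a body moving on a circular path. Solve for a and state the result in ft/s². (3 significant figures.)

a is given directly by: a = v²/r.
v = 10.8 ft/s = 3.292 m/s; r = 17.2 in = 0.4369 m.
a = 24.80 m/s²
24.80 m/s² × (1 ft/s² / 0.3048 m/s²) = 81.38 ft/s²

81.4 ft/s²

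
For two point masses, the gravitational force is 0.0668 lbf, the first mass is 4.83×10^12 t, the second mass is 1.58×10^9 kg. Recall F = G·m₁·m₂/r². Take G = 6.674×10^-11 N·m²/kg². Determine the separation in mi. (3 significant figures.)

25700 mi

Rearranging F = G·m₁·m₂/r² for r: r = √(G·m₁m₂/F).
F = 0.0668 lbf = 0.2971 N; m₁ = 4.83×10^12 t = 4.830×10^15 kg; m₂ = 1.58×10^9 kg; G = 6.674×10^-11 N·m²/kg².
r = 4.140×10^7 m
4.140×10^7 m × (1 mi / 1609 m) = 25726 mi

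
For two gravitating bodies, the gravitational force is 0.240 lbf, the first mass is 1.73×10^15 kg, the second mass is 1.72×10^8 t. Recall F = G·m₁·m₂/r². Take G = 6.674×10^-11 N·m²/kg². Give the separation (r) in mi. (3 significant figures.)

From Newton's law of gravitation: r = √(G·m₁m₂/F).
F = 0.240 lbf = 1.068 N; m₁ = 1.73×10^15 kg; m₂ = 1.72×10^8 t = 1.720×10^11 kg; G = 6.674×10^-11 N·m²/kg².
r = 1.364×10^8 m
1.364×10^8 m × (1 mi / 1609 m) = 84749 mi

84700 mi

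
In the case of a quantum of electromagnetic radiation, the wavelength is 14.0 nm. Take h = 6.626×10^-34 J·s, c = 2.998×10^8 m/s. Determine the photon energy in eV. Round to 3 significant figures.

88.6 eV

E is given directly by: E = hc/λ.
λ = 14.0 nm = 1.400×10^-8 m; h = 6.626×10^-34 J·s; c = 2.998×10^8 m/s.
E = 1.419×10^-17 J
1.419×10^-17 J × (1 eV / 1.602×10^-19 J) = 88.56 eV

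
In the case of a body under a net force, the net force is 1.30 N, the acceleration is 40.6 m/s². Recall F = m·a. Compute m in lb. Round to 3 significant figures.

0.0706 lb

From Newton's second law: m = F/a.
F = 1.30 N; a = 40.6 m/s².
m = 0.03202 kg
0.03202 kg × (1 lb / 0.4536 kg) = 0.07059 lb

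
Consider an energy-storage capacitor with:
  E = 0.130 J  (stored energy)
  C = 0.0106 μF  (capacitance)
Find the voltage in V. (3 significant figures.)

4950 V

Rearranging E = ½C·V² for V: V = √(2E/C).
E = 0.130 J; C = 0.0106 μF = 1.060×10^-8 F.
V = 4953 V  (the unit combination reduces to kg·m²/(A·s³) = V)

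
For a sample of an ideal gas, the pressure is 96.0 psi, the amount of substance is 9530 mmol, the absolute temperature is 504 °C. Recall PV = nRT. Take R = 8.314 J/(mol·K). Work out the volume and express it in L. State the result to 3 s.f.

From the ideal-gas law: V = nRT/P.
P = 96.0 psi = 6.619×10^5 Pa; n = 9530 mmol = 9.530 mol; T = 504 °C = 777.1 K; R = 8.314 J/(mol·K).
V = 0.09303 m³
0.09303 m³ × (1 L / 0.001000 m³) = 93.03 L

93.0 L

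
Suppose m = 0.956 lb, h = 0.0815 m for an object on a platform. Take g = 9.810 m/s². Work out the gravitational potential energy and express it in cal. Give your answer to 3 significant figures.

0.0829 cal

Directly: PE = mgh.
m = 0.956 lb = 0.4336 kg; h = 0.0815 m; g = 9.810 m/s².
PE = 0.3467 J
0.3467 J × (1 cal / 4.184 J) = 0.08286 cal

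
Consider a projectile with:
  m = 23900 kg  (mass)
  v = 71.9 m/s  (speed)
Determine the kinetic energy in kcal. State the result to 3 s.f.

14800 kcal

Directly: KE = ½mv².
m = 23900 kg; v = 71.9 m/s.
KE = 6.178×10^7 J
6.178×10^7 J × (1 kcal / 4184 J) = 14765 kcal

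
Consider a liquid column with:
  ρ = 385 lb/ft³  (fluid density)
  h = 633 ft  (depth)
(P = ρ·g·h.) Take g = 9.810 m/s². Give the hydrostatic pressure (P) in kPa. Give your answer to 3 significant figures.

11700 kPa

Directly: P = ρgh.
ρ = 385 lb/ft³ = 6167 kg/m³; h = 633 ft = 192.9 m; g = 9.810 m/s².
P = 1.167×10^7 Pa  (the unit combination reduces to kg/(m·s²) = Pa)
1.167×10^7 Pa × (1 kPa / 1000 Pa) = 11673 kPa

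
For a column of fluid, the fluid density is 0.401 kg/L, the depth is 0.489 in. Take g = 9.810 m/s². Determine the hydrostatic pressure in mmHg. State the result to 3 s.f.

0.366 mmHg

P is given directly by: P = ρgh.
ρ = 0.401 kg/L = 401.0 kg/m³; h = 0.489 in = 0.01242 m; g = 9.810 m/s².
P = 48.86 Pa
48.86 Pa × (1 mmHg / 133.3 Pa) = 0.3665 mmHg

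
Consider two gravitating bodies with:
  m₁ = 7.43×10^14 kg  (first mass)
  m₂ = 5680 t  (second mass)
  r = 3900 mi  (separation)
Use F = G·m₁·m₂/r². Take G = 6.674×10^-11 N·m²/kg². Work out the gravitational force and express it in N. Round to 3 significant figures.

Directly: F = Gm₁m₂/r².
m₁ = 7.43×10^14 kg; m₂ = 5680 t = 5.680×10^6 kg; r = 3900 mi = 6.276×10^6 m; G = 6.674×10^-11 N·m²/kg².
F = 0.007150 N

0.00715 N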